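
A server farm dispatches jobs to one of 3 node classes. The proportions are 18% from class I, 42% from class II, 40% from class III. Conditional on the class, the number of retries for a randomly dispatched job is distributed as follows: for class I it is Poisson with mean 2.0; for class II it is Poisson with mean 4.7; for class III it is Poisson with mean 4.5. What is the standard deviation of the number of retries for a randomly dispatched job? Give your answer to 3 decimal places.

Per component, I: μ=2, E[X²]=6; II: μ=4.7, E[X²]=26.79; III: μ=4.5, E[X²]=24.75.
E[X] = 0.18·2 + 0.42·4.7 + 0.4·4.5 = 4.134.
E[X²] = 0.18·6 + 0.42·26.79 + 0.4·24.75 = 22.2318.
Var(X) = E[X²] − (E[X])² = 22.2318 − 17.09 = 5.14184.
SD(X) = √5.14184 = 2.26756.

2.268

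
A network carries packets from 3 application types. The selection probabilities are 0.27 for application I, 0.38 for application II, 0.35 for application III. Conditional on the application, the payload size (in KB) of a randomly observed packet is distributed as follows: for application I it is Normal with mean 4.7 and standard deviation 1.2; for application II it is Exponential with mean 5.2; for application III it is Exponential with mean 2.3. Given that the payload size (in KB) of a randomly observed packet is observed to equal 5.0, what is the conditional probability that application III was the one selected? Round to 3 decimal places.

Likelihoods f(5.0 | ·): I: 0.322223; II: 0.0735201; III: 0.0494486.
Posterior ∝ prior × likelihood. Numerator for III: 0.35·0.0494486 = 0.017307.
Normalizing constant: 0.27·0.322223 + 0.38·0.0735201 + 0.35·0.0494486 = 0.132245.
P(III | observation) = 0.017307 / 0.132245 = 0.130871.

0.131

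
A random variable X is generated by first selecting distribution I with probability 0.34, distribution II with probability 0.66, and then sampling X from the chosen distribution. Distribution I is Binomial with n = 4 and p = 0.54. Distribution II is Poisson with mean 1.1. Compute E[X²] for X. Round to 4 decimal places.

3.4487

For each component E[X²] = Var + (mean)², giving I: 5.6592; II: 2.31.
Overall E[X²] = 0.34·5.6592 + 0.66·2.31 = 3.44873.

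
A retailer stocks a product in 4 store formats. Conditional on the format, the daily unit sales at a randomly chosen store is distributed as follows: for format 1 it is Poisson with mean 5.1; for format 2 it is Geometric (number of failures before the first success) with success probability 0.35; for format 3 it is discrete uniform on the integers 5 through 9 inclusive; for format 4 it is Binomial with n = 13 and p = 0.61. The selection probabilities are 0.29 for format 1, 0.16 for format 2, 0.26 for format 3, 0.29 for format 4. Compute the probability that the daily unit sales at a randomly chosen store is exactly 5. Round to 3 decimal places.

Conditional on each format, P(X = 5): 1: 0.175294; 2: 0.0406102; 3: 0.2; 4: 0.0581761.
By total probability, P(X = 5) = 0.29·0.175294 + 0.16·0.0406102 + 0.26·0.2 + 0.29·0.0581761 = 0.126204.

0.126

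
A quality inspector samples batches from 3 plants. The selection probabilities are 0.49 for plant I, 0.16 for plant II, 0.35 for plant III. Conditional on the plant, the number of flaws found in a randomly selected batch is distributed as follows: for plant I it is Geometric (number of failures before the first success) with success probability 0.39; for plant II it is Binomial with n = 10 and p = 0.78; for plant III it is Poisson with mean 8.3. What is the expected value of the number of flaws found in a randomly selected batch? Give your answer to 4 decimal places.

4.9194

Component means — I: 1.5641; II: 7.8; III: 8.3.
E[X] = 0.49·1.5641 + 0.16·7.8 + 0.35·8.3 = 4.91941.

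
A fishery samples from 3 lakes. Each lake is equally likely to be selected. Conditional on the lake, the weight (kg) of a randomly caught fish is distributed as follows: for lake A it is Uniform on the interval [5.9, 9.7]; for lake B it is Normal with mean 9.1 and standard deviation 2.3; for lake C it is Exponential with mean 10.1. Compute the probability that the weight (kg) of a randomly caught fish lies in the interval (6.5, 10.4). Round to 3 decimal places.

Conditional on each lake, P(6.5 < X < 10.4): A: 0.842105; B: 0.584891; C: 0.168303.
By total probability, P(6.5 < X < 10.4) = 0.333333·0.842105 + 0.333333·0.584891 + 0.333333·0.168303 = 0.531766.

0.532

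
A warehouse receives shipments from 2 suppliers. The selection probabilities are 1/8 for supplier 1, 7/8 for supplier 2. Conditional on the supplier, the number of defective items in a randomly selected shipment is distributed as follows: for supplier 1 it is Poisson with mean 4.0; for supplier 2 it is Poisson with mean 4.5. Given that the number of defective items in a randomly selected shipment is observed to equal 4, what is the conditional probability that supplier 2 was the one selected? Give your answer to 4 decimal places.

0.8718

Likelihoods P(X=4 | ·): 1: 0.195367; 2: 0.189808.
Posterior ∝ prior × likelihood. Numerator for 2: 0.875·0.189808 = 0.166082.
Normalizing constant: 0.125·0.195367 + 0.875·0.189808 = 0.190503.
P(2 | observation) = 0.166082 / 0.190503 = 0.871808.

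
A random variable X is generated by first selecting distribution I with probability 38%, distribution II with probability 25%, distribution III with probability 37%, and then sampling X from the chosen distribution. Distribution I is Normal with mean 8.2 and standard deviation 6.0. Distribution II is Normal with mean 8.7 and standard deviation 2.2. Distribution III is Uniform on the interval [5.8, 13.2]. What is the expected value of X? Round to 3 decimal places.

8.806

Component means — I: 8.2; II: 8.7; III: 9.5.
E[X] = 0.38·8.2 + 0.25·8.7 + 0.37·9.5 = 8.806.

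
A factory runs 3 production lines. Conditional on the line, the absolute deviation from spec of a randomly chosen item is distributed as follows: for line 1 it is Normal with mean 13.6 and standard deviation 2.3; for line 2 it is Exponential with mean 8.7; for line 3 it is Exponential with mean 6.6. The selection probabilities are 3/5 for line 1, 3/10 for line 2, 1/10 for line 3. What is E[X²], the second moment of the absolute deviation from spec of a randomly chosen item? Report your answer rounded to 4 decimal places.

168.2760

For each component E[X²] = Var + (mean)², giving 1: 190.25; 2: 151.38; 3: 87.12.
Overall E[X²] = 0.6·190.25 + 0.3·151.38 + 0.1·87.12 = 168.276.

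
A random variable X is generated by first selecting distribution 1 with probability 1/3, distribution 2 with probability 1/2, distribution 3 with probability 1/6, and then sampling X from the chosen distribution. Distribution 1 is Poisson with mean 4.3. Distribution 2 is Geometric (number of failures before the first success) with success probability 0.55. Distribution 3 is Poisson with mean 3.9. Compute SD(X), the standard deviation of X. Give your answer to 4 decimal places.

Per component, 1: μ=4.3, E[X²]=22.79; 2: μ=0.818182, E[X²]=2.15702; 3: μ=3.9, E[X²]=19.11.
E[X] = 0.333333·4.3 + 0.5·0.818182 + 0.166667·3.9 = 2.49242.
E[X²] = 0.333333·22.79 + 0.5·2.15702 + 0.166667·19.11 = 11.8602.
Var(X) = E[X²] − (E[X])² = 11.8602 − 6.21218 = 5.648.
SD(X) = √5.648 = 2.37655.

2.3766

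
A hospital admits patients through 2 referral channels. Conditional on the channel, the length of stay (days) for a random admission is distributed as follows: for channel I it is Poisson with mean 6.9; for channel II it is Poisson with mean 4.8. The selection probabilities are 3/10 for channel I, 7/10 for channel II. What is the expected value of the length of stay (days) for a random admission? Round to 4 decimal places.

Component means — I: 6.9; II: 4.8.
E[X] = 0.3·6.9 + 0.7·4.8 = 5.43.

5.4300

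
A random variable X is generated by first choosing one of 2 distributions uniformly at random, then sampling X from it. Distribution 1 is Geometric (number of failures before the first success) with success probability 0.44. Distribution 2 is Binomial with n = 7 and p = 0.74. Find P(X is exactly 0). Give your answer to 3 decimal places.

0.220

Conditional on each component, P(X = 0): 1: 0.44; 2: 8.03181e-05.
By total probability, P(X = 0) = 0.5·0.44 + 0.5·8.03181e-05 = 0.22004.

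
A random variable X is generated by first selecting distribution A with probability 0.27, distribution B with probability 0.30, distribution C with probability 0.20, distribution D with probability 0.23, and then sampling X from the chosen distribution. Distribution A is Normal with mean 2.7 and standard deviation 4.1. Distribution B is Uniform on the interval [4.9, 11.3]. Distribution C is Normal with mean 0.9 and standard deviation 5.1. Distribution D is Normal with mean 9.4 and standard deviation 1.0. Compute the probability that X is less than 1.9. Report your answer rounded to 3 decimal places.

0.230

Conditional on each component, P(X < 1.9): A: 0.422649; B: 0; C: 0.577726; D: 3.19189e-14.
By total probability, P(X < 1.9) = 0.27·0.422649 + 0.3·0 + 0.2·0.577726 + 0.23·3.19189e-14 = 0.22966.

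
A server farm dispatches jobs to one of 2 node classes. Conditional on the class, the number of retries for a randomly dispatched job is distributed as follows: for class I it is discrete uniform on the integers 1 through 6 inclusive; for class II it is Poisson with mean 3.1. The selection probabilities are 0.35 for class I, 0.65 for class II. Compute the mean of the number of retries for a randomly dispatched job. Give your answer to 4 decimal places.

Component means — I: 3.5; II: 3.1.
E[X] = 0.35·3.5 + 0.65·3.1 = 3.24.

3.2400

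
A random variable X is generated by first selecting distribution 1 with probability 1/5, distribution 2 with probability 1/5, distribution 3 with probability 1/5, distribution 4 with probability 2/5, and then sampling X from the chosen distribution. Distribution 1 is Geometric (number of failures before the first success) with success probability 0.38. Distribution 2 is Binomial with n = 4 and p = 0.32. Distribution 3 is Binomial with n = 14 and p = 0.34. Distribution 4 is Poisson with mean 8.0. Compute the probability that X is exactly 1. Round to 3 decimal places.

0.133

Conditional on each component, P(X = 1): 1: 0.2356; 2: 0.402473; 3: 0.0214624; 4: 0.0026837.
By total probability, P(X = 1) = 0.2·0.2356 + 0.2·0.402473 + 0.2·0.0214624 + 0.4·0.0026837 = 0.132981.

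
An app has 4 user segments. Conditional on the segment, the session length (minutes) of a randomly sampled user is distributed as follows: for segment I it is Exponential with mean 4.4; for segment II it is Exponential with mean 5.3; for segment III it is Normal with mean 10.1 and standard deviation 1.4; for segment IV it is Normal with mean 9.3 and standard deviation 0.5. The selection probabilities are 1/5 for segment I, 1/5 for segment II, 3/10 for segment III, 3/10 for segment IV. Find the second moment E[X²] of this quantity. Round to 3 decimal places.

For each component E[X²] = Var + (mean)², giving I: 38.72; II: 56.18; III: 103.97; IV: 86.74.
Overall E[X²] = 0.2·38.72 + 0.2·56.18 + 0.3·103.97 + 0.3·86.74 = 76.193.

76.193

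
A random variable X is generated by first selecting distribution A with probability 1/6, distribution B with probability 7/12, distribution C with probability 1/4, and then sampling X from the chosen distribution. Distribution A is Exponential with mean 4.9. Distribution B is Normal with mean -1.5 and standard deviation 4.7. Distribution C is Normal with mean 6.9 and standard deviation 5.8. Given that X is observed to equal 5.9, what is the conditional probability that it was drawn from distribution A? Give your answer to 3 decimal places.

Likelihoods f(5.9 | ·): A: 0.0612178; B: 0.0245762; C: 0.0677684.
Posterior ∝ prior × likelihood. Numerator for A: 0.166667·0.0612178 = 0.010203.
Normalizing constant: 0.166667·0.0612178 + 0.583333·0.0245762 + 0.25·0.0677684 = 0.0414812.
P(A | observation) = 0.010203 / 0.0414812 = 0.245966.

0.246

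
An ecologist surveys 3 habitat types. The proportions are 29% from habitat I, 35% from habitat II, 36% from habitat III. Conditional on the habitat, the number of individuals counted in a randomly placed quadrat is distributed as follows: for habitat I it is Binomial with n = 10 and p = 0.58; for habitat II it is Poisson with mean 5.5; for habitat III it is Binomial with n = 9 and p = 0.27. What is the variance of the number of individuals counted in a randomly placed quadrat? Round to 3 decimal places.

Per component, I: μ=5.8, E[X²]=36.076; II: μ=5.5, E[X²]=35.75; III: μ=2.43, E[X²]=7.6788.
E[X] = 0.29·5.8 + 0.35·5.5 + 0.36·2.43 = 4.4818.
E[X²] = 0.29·36.076 + 0.35·35.75 + 0.36·7.6788 = 25.7389.
Var(X) = E[X²] − (E[X])² = 25.7389 − 20.0865 = 5.65238.

5.652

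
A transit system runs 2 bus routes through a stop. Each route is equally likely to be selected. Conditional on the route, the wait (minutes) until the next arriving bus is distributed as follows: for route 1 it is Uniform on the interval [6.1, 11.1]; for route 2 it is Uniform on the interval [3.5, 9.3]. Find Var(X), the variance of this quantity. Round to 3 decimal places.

Per component, 1: μ=8.6, E[X²]=76.0433; 2: μ=6.4, E[X²]=43.7633.
E[X] = 0.5·8.6 + 0.5·6.4 = 7.5.
E[X²] = 0.5·76.0433 + 0.5·43.7633 = 59.9033.
Var(X) = E[X²] − (E[X])² = 59.9033 − 56.25 = 3.65333.

3.653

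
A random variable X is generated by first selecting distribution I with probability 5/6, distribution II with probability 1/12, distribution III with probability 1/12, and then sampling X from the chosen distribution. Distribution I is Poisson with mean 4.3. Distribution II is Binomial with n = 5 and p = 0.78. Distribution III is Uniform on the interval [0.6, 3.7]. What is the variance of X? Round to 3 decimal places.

Per component, I: μ=4.3, E[X²]=22.79; II: μ=3.9, E[X²]=16.068; III: μ=2.15, E[X²]=5.42333.
E[X] = 0.833333·4.3 + 0.0833333·3.9 + 0.0833333·2.15 = 4.0875.
E[X²] = 0.833333·22.79 + 0.0833333·16.068 + 0.0833333·5.42333 = 20.7826.
Var(X) = E[X²] − (E[X])² = 20.7826 − 16.7077 = 4.07495.

4.075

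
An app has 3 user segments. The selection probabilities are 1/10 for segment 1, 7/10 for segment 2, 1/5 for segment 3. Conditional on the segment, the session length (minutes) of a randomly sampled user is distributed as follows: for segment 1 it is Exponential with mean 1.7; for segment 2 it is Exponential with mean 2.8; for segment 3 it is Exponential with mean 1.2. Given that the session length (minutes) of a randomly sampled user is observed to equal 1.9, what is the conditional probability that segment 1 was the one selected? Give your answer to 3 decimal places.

Likelihoods f(1.9 | ·): 1: 0.192381; 2: 0.181193; 3: 0.171075.
Posterior ∝ prior × likelihood. Numerator for 1: 0.1·0.192381 = 0.0192381.
Normalizing constant: 0.1·0.192381 + 0.7·0.181193 + 0.2·0.171075 = 0.180288.
P(1 | observation) = 0.0192381 / 0.180288 = 0.106708.

0.107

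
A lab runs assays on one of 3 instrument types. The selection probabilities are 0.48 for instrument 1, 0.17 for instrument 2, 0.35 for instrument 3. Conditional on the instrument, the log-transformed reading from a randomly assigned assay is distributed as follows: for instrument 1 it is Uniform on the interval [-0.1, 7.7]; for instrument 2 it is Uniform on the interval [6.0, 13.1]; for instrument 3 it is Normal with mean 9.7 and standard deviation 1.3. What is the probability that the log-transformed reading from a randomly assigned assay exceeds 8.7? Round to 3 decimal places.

Conditional on each instrument, P(X > 8.7): 1: 0; 2: 0.619718; 3: 0.779122.
By total probability, P(X > 8.7) = 0.48·0 + 0.17·0.619718 + 0.35·0.779122 = 0.378045.

0.378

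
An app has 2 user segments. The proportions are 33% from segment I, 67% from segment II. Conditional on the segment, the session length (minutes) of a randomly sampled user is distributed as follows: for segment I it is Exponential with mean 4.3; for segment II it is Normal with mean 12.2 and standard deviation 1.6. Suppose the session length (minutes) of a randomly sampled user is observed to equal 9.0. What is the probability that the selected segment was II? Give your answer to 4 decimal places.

Likelihoods f(9.0 | ·): I: 0.0286776; II: 0.0337444.
Posterior ∝ prior × likelihood. Numerator for II: 0.67·0.0337444 = 0.0226087.
Normalizing constant: 0.33·0.0286776 + 0.67·0.0337444 = 0.0320723.
P(II | observation) = 0.0226087 / 0.0320723 = 0.704929.

0.7049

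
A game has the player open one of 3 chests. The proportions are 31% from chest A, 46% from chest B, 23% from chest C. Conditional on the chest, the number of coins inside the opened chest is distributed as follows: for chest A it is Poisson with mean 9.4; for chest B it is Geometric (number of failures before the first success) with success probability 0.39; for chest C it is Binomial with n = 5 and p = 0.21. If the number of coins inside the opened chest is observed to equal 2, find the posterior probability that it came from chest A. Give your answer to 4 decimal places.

0.0096

Likelihoods P(X=2 | ·): A: 0.00365475; B: 0.145119; C: 0.21743.
Posterior ∝ prior × likelihood. Numerator for A: 0.31·0.00365475 = 0.00113297.
Normalizing constant: 0.31·0.00365475 + 0.46·0.145119 + 0.23·0.21743 = 0.117897.
P(A | observation) = 0.00113297 / 0.117897 = 0.00960988.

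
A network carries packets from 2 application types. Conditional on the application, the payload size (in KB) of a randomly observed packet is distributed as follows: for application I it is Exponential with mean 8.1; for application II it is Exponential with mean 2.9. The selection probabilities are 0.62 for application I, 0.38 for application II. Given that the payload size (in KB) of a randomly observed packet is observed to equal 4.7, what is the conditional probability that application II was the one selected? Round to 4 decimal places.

Likelihoods f(4.7 | ·): I: 0.0691062; II: 0.0681939.
Posterior ∝ prior × likelihood. Numerator for II: 0.38·0.0681939 = 0.0259137.
Normalizing constant: 0.62·0.0691062 + 0.38·0.0681939 = 0.0687595.
P(II | observation) = 0.0259137 / 0.0687595 = 0.376874.

0.3769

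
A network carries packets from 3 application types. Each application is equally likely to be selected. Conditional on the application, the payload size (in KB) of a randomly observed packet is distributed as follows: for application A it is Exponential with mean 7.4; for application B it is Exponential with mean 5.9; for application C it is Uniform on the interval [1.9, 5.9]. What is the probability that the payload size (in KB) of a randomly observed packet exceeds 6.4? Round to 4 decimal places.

0.2530

Conditional on each application, P(X > 6.4): A: 0.421108; B: 0.337988; C: 0.
By total probability, P(X > 6.4) = 0.333333·0.421108 + 0.333333·0.337988 + 0.333333·0 = 0.253032.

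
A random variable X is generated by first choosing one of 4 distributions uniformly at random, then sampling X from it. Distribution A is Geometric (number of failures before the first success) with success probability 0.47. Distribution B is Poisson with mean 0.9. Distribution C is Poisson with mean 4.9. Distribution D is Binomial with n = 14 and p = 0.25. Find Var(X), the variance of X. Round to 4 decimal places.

Per component, A: μ=1.12766, E[X²]=3.67089; B: μ=0.9, E[X²]=1.71; C: μ=4.9, E[X²]=28.91; D: μ=3.5, E[X²]=14.875.
E[X] = 0.25·1.12766 + 0.25·0.9 + 0.25·4.9 + 0.25·3.5 = 2.60691.
E[X²] = 0.25·3.67089 + 0.25·1.71 + 0.25·28.91 + 0.25·14.875 = 12.2915.
Var(X) = E[X²] − (E[X])² = 12.2915 − 6.79601 = 5.49547.

5.4955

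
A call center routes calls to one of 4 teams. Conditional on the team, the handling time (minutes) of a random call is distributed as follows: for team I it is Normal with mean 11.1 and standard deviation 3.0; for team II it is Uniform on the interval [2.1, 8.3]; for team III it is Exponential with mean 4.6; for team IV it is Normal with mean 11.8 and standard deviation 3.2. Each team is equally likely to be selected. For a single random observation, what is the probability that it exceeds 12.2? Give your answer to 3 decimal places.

0.219

Conditional on each team, P(X > 12.2): I: 0.356934; II: 0; III: 0.0704978; IV: 0.450262.
By total probability, P(X > 12.2) = 0.25·0.356934 + 0.25·0 + 0.25·0.0704978 + 0.25·0.450262 = 0.219423.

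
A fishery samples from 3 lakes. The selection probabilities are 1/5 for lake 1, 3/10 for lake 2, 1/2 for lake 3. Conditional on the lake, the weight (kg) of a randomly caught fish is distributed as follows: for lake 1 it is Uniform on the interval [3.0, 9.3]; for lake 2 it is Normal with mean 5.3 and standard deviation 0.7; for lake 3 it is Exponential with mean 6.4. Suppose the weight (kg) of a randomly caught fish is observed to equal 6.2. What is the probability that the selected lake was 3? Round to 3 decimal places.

0.218

Likelihoods f(6.2 | ·): 1: 0.15873; 2: 0.249376; 3: 0.0593058.
Posterior ∝ prior × likelihood. Numerator for 3: 0.5·0.0593058 = 0.0296529.
Normalizing constant: 0.2·0.15873 + 0.3·0.249376 + 0.5·0.0593058 = 0.136212.
P(3 | observation) = 0.0296529 / 0.136212 = 0.217697.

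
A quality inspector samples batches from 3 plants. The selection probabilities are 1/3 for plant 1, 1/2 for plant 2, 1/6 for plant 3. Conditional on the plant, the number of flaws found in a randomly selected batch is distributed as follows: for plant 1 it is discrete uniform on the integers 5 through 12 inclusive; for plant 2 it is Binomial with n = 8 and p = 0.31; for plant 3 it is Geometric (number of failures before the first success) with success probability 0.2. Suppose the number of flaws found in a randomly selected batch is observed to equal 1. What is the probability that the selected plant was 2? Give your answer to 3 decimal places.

Likelihoods P(X=1 | ·): 1: 0; 2: 0.18467; 3: 0.16.
Posterior ∝ prior × likelihood. Numerator for 2: 0.5·0.18467 = 0.0923348.
Normalizing constant: 0.333333·0 + 0.5·0.18467 + 0.166667·0.16 = 0.119001.
P(2 | observation) = 0.0923348 / 0.119001 = 0.775913.

0.776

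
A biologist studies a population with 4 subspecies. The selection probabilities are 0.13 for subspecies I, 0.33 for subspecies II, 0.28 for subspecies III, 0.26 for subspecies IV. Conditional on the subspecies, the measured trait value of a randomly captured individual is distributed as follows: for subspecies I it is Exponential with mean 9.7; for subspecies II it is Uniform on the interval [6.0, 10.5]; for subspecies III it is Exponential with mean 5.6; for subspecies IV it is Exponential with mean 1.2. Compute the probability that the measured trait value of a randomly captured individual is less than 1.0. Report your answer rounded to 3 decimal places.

Conditional on each subspecies, P(X < 1.0): I: 0.0979567; II: 0; III: 0.163536; IV: 0.565402.
By total probability, P(X < 1.0) = 0.13·0.0979567 + 0.33·0 + 0.28·0.163536 + 0.26·0.565402 = 0.205529.

0.206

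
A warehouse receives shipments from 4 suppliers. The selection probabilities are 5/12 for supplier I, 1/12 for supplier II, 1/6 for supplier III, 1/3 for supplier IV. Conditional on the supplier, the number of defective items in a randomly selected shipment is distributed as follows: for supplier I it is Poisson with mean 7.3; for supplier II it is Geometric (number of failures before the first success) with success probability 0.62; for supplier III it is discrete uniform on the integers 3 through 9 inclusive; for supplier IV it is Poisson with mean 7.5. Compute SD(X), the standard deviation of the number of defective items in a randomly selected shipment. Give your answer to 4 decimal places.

Per component, I: μ=7.3, E[X²]=60.59; II: μ=0.612903, E[X²]=1.3642; III: μ=6, E[X²]=40; IV: μ=7.5, E[X²]=63.75.
E[X] = 0.416667·7.3 + 0.0833333·0.612903 + 0.166667·6 + 0.333333·7.5 = 6.59274.
E[X²] = 0.416667·60.59 + 0.0833333·1.3642 + 0.166667·40 + 0.333333·63.75 = 53.2762.
Var(X) = E[X²] − (E[X])² = 53.2762 − 43.4642 = 9.81194.
SD(X) = √9.81194 = 3.1324.

3.1324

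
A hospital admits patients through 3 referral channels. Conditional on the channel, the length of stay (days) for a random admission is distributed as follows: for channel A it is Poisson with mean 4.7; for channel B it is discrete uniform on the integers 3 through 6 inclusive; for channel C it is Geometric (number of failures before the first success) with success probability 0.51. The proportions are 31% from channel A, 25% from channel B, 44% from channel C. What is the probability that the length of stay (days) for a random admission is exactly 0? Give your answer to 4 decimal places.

0.2272

Conditional on each channel, P(X = 0): A: 0.00909528; B: 0; C: 0.51.
By total probability, P(X = 0) = 0.31·0.00909528 + 0.25·0 + 0.44·0.51 = 0.22722.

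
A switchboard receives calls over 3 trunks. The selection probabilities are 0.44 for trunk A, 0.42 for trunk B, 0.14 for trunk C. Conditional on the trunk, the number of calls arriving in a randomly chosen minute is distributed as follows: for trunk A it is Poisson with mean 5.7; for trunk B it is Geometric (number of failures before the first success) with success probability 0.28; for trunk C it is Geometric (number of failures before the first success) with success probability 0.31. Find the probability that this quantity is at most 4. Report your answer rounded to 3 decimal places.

0.601

Conditional on each trunk, P(X ≤ 4): A: 0.327215; B: 0.806508; C: 0.843597.
By total probability, P(X ≤ 4) = 0.44·0.327215 + 0.42·0.806508 + 0.14·0.843597 = 0.600812.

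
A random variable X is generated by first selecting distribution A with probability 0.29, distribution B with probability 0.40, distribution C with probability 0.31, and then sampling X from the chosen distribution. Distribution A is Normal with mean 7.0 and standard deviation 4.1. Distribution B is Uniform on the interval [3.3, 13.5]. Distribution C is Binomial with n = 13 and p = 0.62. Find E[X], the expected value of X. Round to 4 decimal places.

7.8886

Component means — A: 7; B: 8.4; C: 8.06.
E[X] = 0.29·7 + 0.4·8.4 + 0.31·8.06 = 7.8886.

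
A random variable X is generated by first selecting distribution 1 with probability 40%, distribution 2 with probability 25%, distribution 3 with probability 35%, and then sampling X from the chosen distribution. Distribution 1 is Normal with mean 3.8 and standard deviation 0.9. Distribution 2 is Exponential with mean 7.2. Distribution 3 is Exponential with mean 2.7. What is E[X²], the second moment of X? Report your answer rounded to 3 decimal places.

37.123

For each component E[X²] = Var + (mean)², giving 1: 15.25; 2: 103.68; 3: 14.58.
Overall E[X²] = 0.4·15.25 + 0.25·103.68 + 0.35·14.58 = 37.123.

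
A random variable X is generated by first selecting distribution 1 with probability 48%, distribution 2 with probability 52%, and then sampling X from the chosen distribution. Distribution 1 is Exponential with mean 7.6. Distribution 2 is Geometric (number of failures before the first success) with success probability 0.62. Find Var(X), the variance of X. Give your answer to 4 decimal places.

Per component, 1: μ=7.6, E[X²]=115.52; 2: μ=0.612903, E[X²]=1.3642.
E[X] = 0.48·7.6 + 0.52·0.612903 = 3.96671.
E[X²] = 0.48·115.52 + 0.52·1.3642 = 56.159.
Var(X) = E[X²] − (E[X])² = 56.159 − 15.7348 = 40.4242.

40.4242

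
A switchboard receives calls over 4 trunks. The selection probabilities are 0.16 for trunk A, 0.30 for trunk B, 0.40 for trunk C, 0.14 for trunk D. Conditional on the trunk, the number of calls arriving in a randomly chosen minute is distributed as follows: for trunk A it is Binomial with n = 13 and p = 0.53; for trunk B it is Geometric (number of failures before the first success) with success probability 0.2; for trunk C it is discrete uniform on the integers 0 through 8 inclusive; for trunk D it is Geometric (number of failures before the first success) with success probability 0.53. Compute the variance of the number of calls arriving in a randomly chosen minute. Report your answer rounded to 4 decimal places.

Per component, A: μ=6.89, E[X²]=50.7104; B: μ=4, E[X²]=36; C: μ=4, E[X²]=22.6667; D: μ=0.886792, E[X²]=2.45959.
E[X] = 0.16·6.89 + 0.3·4 + 0.4·4 + 0.14·0.886792 = 4.02655.
E[X²] = 0.16·50.7104 + 0.3·36 + 0.4·22.6667 + 0.14·2.45959 = 28.3247.
Var(X) = E[X²] − (E[X])² = 28.3247 − 16.2131 = 12.1116.

12.1116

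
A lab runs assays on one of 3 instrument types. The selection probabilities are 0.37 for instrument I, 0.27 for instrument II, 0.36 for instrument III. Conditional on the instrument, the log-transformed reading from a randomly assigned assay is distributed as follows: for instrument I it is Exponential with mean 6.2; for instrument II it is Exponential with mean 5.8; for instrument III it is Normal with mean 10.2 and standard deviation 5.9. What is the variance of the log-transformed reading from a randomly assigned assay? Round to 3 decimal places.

39.866

Per component, I: μ=6.2, E[X²]=76.88; II: μ=5.8, E[X²]=67.28; III: μ=10.2, E[X²]=138.85.
E[X] = 0.37·6.2 + 0.27·5.8 + 0.36·10.2 = 7.532.
E[X²] = 0.37·76.88 + 0.27·67.28 + 0.36·138.85 = 96.5972.
Var(X) = E[X²] − (E[X])² = 96.5972 − 56.731 = 39.8662.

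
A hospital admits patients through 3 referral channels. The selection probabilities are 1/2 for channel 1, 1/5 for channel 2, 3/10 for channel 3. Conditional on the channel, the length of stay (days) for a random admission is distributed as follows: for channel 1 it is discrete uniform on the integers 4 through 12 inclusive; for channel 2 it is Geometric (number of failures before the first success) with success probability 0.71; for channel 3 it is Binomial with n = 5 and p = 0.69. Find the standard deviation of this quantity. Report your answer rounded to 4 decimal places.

Per component, 1: μ=8, E[X²]=70.6667; 2: μ=0.408451, E[X²]=0.742115; 3: μ=3.45, E[X²]=12.972.
E[X] = 0.5·8 + 0.2·0.408451 + 0.3·3.45 = 5.11669.
E[X²] = 0.5·70.6667 + 0.2·0.742115 + 0.3·12.972 = 39.3734.
Var(X) = E[X²] − (E[X])² = 39.3734 − 26.1805 = 13.1928.
SD(X) = √13.1928 = 3.63219.

3.6322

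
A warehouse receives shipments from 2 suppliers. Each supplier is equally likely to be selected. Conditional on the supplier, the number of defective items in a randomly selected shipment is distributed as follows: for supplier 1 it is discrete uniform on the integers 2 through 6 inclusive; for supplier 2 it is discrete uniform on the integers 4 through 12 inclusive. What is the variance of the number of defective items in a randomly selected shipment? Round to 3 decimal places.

8.333

Per component, 1: μ=4, E[X²]=18; 2: μ=8, E[X²]=70.6667.
E[X] = 0.5·4 + 0.5·8 = 6.
E[X²] = 0.5·18 + 0.5·70.6667 = 44.3333.
Var(X) = E[X²] − (E[X])² = 44.3333 − 36 = 8.33333.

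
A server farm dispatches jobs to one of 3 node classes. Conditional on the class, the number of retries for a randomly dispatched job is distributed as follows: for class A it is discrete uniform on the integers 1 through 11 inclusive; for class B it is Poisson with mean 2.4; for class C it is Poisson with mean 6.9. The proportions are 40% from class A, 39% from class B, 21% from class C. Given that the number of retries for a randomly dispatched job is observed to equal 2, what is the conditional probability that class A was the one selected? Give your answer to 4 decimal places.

Likelihoods P(X=2 | ·): A: 0.0909091; B: 0.261268; C: 0.0239903.
Posterior ∝ prior × likelihood. Numerator for A: 0.4·0.0909091 = 0.0363636.
Normalizing constant: 0.4·0.0909091 + 0.39·0.261268 + 0.21·0.0239903 = 0.143296.
P(A | observation) = 0.0363636 / 0.143296 = 0.253766.

0.2538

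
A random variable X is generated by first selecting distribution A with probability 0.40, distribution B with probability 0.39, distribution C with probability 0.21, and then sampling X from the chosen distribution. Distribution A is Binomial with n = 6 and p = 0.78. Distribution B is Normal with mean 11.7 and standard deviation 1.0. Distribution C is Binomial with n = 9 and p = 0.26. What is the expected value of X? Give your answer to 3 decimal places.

Component means — A: 4.68; B: 11.7; C: 2.34.
E[X] = 0.4·4.68 + 0.39·11.7 + 0.21·2.34 = 6.9264.

6.926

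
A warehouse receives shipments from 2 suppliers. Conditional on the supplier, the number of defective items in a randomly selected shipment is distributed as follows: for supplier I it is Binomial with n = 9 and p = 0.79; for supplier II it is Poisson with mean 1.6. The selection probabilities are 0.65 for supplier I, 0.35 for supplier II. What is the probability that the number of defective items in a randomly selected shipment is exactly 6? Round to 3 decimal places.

Conditional on each supplier, P(X = 6): I: 0.189104; II: 0.00470453.
By total probability, P(X = 6) = 0.65·0.189104 + 0.35·0.00470453 = 0.124564.

0.125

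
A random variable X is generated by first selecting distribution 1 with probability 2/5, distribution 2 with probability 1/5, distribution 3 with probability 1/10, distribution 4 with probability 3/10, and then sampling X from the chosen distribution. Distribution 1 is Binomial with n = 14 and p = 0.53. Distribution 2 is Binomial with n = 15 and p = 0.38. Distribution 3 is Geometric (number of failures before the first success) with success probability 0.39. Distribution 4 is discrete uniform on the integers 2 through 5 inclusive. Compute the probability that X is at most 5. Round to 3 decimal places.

0.549

Conditional on each component, P(X ≤ 5): 1: 0.152039; 2: 0.466528; 3: 0.94848; 4: 1.
By total probability, P(X ≤ 5) = 0.4·0.152039 + 0.2·0.466528 + 0.1·0.94848 + 0.3·1 = 0.548969.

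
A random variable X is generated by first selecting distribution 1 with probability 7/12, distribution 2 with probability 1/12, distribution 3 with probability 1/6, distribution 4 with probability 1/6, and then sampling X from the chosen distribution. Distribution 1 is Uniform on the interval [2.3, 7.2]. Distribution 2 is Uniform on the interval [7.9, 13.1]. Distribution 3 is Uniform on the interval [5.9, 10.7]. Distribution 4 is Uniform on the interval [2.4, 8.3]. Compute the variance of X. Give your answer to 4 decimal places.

Per component, 1: μ=4.75, E[X²]=24.5633; 2: μ=10.5, E[X²]=112.503; 3: μ=8.3, E[X²]=70.81; 4: μ=5.35, E[X²]=31.5233.
E[X] = 0.583333·4.75 + 0.0833333·10.5 + 0.166667·8.3 + 0.166667·5.35 = 5.92083.
E[X²] = 0.583333·24.5633 + 0.0833333·112.503 + 0.166667·70.81 + 0.166667·31.5233 = 40.7594.
Var(X) = E[X²] − (E[X])² = 40.7594 − 35.0563 = 5.70318.

5.7032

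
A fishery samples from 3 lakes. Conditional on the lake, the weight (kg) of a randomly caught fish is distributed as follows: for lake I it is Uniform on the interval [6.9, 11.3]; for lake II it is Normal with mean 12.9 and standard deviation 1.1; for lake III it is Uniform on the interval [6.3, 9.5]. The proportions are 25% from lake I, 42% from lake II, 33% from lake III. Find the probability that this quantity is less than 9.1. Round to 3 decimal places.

0.414

Conditional on each lake, P(X < 9.1): I: 0.5; II: 0.000275611; III: 0.875.
By total probability, P(X < 9.1) = 0.25·0.5 + 0.42·0.000275611 + 0.33·0.875 = 0.413866.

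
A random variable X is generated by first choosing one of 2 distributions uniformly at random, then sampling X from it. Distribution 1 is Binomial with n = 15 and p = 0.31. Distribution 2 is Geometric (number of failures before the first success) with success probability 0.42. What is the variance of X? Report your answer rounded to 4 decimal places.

Per component, 1: μ=4.65, E[X²]=24.831; 2: μ=1.38095, E[X²]=5.19501.
E[X] = 0.5·4.65 + 0.5·1.38095 = 3.01548.
E[X²] = 0.5·24.831 + 0.5·5.19501 = 15.013.
Var(X) = E[X²] − (E[X])² = 15.013 − 9.0931 = 5.91991.

5.9199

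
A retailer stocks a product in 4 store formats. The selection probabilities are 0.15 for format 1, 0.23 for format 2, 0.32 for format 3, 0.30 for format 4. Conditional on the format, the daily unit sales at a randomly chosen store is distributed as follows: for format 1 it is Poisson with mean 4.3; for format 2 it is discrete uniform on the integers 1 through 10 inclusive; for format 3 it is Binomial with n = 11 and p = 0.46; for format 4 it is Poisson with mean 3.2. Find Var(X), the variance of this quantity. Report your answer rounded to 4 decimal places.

Per component, 1: μ=4.3, E[X²]=22.79; 2: μ=5.5, E[X²]=38.5; 3: μ=5.06, E[X²]=28.336; 4: μ=3.2, E[X²]=13.44.
E[X] = 0.15·4.3 + 0.23·5.5 + 0.32·5.06 + 0.3·3.2 = 4.4892.
E[X²] = 0.15·22.79 + 0.23·38.5 + 0.32·28.336 + 0.3·13.44 = 25.373.
Var(X) = E[X²] − (E[X])² = 25.373 − 20.1529 = 5.2201.

5.2201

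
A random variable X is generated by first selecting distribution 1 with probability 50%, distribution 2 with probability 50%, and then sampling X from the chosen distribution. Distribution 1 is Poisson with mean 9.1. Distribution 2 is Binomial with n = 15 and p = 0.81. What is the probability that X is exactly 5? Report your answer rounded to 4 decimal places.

Conditional on each component, P(X = 5): 1: 0.0580692; 2: 6.41973e-05.
By total probability, P(X = 5) = 0.5·0.0580692 + 0.5·6.41973e-05 = 0.0290667.

0.0291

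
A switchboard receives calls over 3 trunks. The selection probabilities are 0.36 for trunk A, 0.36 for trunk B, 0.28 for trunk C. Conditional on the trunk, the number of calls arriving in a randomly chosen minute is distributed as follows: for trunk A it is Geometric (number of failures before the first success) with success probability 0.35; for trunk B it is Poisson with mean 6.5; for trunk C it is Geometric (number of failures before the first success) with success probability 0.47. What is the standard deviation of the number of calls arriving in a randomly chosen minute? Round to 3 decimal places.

Per component, A: μ=1.85714, E[X²]=8.7551; B: μ=6.5, E[X²]=48.75; C: μ=1.12766, E[X²]=3.67089.
E[X] = 0.36·1.85714 + 0.36·6.5 + 0.28·1.12766 = 3.32432.
E[X²] = 0.36·8.7551 + 0.36·48.75 + 0.28·3.67089 = 21.7297.
Var(X) = E[X²] − (E[X])² = 21.7297 − 11.0511 = 10.6786.
SD(X) = √10.6786 = 3.26781.

3.268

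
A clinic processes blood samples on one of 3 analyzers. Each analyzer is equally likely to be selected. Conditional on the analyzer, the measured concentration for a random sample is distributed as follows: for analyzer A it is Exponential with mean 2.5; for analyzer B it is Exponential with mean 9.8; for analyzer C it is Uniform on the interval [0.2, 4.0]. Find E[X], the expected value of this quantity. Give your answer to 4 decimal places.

Component means — A: 2.5; B: 9.8; C: 2.1.
E[X] = 0.333333·2.5 + 0.333333·9.8 + 0.333333·2.1 = 4.8.

4.8000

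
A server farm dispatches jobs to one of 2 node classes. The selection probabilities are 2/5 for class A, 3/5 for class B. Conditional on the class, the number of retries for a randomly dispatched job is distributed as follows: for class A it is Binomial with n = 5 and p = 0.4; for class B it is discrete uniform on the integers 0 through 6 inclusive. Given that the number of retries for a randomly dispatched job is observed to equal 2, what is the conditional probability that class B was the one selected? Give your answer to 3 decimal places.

0.383

Likelihoods P(X=2 | ·): A: 0.3456; B: 0.142857.
Posterior ∝ prior × likelihood. Numerator for B: 0.6·0.142857 = 0.0857143.
Normalizing constant: 0.4·0.3456 + 0.6·0.142857 = 0.223954.
P(B | observation) = 0.0857143 / 0.223954 = 0.382731.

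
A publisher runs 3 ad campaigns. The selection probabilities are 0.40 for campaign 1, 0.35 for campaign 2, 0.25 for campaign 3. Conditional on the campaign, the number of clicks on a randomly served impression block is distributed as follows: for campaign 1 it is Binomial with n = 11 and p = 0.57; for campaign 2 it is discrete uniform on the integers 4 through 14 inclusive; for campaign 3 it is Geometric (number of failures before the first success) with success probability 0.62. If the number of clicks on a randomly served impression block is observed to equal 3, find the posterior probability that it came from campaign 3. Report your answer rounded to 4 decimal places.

0.3732

Likelihoods P(X=3 | ·): 1: 0.0357155; 2: 0; 3: 0.0340206.
Posterior ∝ prior × likelihood. Numerator for 3: 0.25·0.0340206 = 0.00850516.
Normalizing constant: 0.4·0.0357155 + 0.35·0 + 0.25·0.0340206 = 0.0227913.
P(3 | observation) = 0.00850516 / 0.0227913 = 0.373175.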